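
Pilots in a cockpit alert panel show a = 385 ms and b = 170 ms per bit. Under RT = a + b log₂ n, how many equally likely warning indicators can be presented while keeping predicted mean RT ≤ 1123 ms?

20

Information budget: (1123 − 385)/170 = 4.3412 bits, so n ≤ 2^4.3412 = 20.269 → at most 20.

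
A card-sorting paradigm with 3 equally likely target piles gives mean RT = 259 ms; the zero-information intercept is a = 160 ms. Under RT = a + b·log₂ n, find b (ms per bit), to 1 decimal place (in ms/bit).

3 alternatives carry log₂ 3 = 1.5850 bits; the choice cost is 259 − 160 = 99 ms, so b = 99/1.5850 = 62.462 ms/bit.

62.5 ms/bit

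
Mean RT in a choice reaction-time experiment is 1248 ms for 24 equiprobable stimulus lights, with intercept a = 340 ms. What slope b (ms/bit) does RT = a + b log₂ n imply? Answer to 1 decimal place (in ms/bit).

log₂(24) = 4.5850 bits.
b = (RT − a)/log₂ n = (1248 − 340) / 4.5850 = 198.039 ms/bit.

198.0 ms/bit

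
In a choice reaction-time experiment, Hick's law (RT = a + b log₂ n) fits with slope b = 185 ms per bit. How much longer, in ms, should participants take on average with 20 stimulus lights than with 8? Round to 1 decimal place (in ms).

244.6 ms

Only the slope matters, since a is common to both: ΔRT = b·log₂(n₂/n₁).
log₂(20) − log₂(8) = 4.3219 − 3 = 1.3219.
ΔRT = 185 × 1.3219 = 244.557 ms.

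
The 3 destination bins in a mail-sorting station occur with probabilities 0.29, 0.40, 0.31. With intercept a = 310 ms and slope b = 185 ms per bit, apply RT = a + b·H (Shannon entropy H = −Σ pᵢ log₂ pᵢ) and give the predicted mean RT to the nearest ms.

601 ms

H = 0.29·log₂(1/0.29) + 0.40·log₂(1/0.40) + 0.31·log₂(1/0.31) = 1.5705 bits.
RT = 310 + 185 × 1.5705 = 600.54 ms.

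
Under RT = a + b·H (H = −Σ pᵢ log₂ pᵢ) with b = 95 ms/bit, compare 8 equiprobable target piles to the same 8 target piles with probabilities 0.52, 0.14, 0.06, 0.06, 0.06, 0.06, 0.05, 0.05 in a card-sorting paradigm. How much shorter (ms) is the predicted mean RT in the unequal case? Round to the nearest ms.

Equiprobable entropy H₀ = log₂ 8 = 3.0000 bits.
Skewed entropy H = −Σ pᵢ log₂ pᵢ = 2.2940 bits.
ΔRT = b·(H₀ − H) = 95 × 0.7060 = 67.07 ms.

67 ms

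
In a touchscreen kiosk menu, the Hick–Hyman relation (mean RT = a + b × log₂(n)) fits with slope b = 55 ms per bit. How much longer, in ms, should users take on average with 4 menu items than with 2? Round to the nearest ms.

ΔRT = (a + b log₂ n₂) − (a + b log₂ n₁) = b·(log₂ n₂ − log₂ n₁).
log₂(4) − log₂(2) = log₂(4/2) = log₂(2) = 1.
ΔRT = 55 × 1.0000 = 55.000 ms.

55 ms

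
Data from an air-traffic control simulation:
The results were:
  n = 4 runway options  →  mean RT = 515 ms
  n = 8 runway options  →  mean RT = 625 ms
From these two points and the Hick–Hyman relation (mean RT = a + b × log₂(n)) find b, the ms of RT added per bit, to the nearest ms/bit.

110 ms/bit

b = (RT₂ − RT₁)/(log₂ n₂ − log₂ n₁) = (625 − 515)/(3 − 2) = 110 ms/bit.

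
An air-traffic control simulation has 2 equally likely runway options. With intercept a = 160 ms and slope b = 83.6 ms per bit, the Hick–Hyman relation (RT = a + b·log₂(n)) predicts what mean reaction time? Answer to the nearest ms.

log₂(2) = 1 bits, so RT = 160 + 83.6 × 1 ≈ 243.600 ms.

244 ms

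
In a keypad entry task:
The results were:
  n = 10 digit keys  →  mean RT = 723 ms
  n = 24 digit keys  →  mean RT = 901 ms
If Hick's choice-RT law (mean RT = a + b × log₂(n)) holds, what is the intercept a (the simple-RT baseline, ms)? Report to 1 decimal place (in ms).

254.8 ms

b = (RT₂ − RT₁)/(log₂ n₂ − log₂ n₁) = (901 − 723)/(4.5850 − 3.3219) = 140.930 ms/bit.
a = RT₁ − b·log₂ n₁ = 723 − 140.930 × 3.3219 = 254.839 ms.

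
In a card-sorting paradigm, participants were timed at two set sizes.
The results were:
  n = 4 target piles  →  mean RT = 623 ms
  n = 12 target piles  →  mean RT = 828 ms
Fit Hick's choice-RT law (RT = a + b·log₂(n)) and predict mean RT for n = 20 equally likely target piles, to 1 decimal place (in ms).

923.3 ms

Solve the two-equation system in a and b:
  b = (828 − 623) / (log₂ 12 − log₂ 4) = 205 / (3.5850 − 2) = 129.341 ms/bit
  a = 623 − 129.341 × 2 = 364.319 ms
Then RT(20) = 364.319 + 129.341 × log₂ 20 = 364.319 + 129.341 × 4.3219 ≈ 923.320 ms.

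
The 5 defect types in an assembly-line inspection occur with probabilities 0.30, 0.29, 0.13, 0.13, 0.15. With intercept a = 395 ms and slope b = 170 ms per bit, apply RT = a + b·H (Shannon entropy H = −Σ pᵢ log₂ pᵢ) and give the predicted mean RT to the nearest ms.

Entropy contributions −pᵢ log₂ pᵢ: 0.5211, 0.5179, 0.3826, 0.3826, 0.4105; sum H = 2.2148 bits.
RT = a + bH = 395 + 170·2.2148 = 771.52 ms.

772 ms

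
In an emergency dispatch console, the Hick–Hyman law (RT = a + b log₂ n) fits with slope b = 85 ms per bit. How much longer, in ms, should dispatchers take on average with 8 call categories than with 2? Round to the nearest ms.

170 ms

Only the slope matters, since a is common to both: ΔRT = b·log₂(n₂/n₁).
log₂(8) − log₂(2) = log₂(8/2) = log₂(4) = 2.
ΔRT = 85 × 2.0000 = 170.000 ms.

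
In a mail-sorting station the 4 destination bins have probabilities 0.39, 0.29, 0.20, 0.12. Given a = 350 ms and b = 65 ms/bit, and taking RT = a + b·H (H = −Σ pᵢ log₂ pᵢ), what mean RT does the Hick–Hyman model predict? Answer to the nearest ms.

H = 0.39·log₂(1/0.39) + 0.29·log₂(1/0.29) + 0.20·log₂(1/0.20) + 0.12·log₂(1/0.12) = 1.8792 bits.
RT = 350 + 65 × 1.8792 = 472.14 ms.

472 ms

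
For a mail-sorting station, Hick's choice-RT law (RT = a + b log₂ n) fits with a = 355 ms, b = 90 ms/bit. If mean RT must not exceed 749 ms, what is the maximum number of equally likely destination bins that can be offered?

20

90·log₂ n ≤ 749 − 355 = 394, giving log₂ n ≤ 4.3778 and n ≤ 20.789. The largest whole number is 20.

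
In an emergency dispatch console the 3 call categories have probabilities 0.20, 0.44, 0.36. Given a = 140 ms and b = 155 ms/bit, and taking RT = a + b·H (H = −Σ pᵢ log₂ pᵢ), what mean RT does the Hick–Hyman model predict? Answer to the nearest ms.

375 ms

H = 0.20·log₂(1/0.20) + 0.44·log₂(1/0.44) + 0.36·log₂(1/0.36) = 1.5161 bits.
RT = 140 + 155 × 1.5161 = 375.00 ms.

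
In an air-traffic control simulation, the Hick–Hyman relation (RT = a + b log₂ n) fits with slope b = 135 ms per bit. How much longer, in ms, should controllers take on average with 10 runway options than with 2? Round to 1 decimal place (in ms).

313.5 ms

The intercept a cancels: ΔRT = b·(log₂ n₂ − log₂ n₁) = b·log₂(n₂/n₁).
log₂(10) − log₂(2) = 3.3219 − 1 = 2.3219.
ΔRT = 135 × 2.3219 = 313.460 ms.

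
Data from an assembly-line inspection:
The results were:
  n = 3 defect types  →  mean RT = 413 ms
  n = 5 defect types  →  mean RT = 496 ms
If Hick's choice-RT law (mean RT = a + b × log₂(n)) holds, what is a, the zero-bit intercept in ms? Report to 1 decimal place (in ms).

234.5 ms

b = (RT₂ − RT₁)/(log₂ n₂ − log₂ n₁) = (496 − 413)/(2.3219 − 1.5850) = 112.624 ms/bit.
a = RT₁ − b·log₂ n₁ = 413 − 112.624 × 1.5850 = 234.495 ms.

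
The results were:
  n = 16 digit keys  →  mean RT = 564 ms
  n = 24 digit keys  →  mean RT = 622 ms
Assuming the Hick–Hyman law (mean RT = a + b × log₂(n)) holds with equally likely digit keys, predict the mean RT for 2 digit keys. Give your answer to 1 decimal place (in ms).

266.5 ms

With log₂ n on the abscissa the relation is linear; from the two conditions:
  b = (622 − 564) / (log₂ 24 − log₂ 16) = 58 / (4.5850 − 4) = 99.152 ms/bit
  a = 564 − 99.152 × 4 = 167.393 ms
Then RT(2) = 167.393 + 99.152 × log₂ 2 = 167.393 + 99.152 × 1 ≈ 266.545 ms.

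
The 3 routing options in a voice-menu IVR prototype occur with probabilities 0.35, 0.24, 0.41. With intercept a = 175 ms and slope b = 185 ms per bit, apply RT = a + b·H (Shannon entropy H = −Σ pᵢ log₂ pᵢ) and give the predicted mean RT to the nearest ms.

Entropy contributions −pᵢ log₂ pᵢ: 0.5301, 0.4941, 0.5274; sum H = 1.5516 bits.
RT = a + bH = 175 + 185·1.5516 = 462.05 ms.

462 ms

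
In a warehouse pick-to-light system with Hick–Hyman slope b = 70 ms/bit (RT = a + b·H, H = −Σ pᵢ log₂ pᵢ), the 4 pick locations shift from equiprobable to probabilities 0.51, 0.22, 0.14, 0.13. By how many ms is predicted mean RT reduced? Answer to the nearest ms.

17 ms

The RT saving is b·ΔH. Equiprobable H₀ = log₂(4) = 2.0000 bits; with the given probabilities H = 1.7558 bits.
b·(H₀ − H) = 70 × (2.0000 − 1.7558) = 17.10 ms.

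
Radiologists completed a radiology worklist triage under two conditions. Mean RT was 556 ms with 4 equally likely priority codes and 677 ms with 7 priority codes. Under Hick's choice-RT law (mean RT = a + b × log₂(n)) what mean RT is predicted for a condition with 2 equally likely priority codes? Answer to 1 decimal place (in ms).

406.1 ms

Fit slope and intercept:
  b = (677 − 556) / (log₂ 7 − log₂ 4) = 121 / (2.8074 − 2) = 149.872 ms/bit
  a = 556 − 149.872 × 2 = 256.256 ms
Then RT(2) = 256.256 + 149.872 × log₂ 2 = 256.256 + 149.872 × 1 ≈ 406.128 ms.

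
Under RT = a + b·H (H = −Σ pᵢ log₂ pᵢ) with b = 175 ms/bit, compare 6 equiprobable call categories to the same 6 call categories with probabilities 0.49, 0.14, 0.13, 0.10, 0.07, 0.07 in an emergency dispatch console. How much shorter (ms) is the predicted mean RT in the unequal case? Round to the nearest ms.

76 ms

The RT saving is b·ΔH. Equiprobable H₀ = log₂(6) = 2.5850 bits; with the given probabilities H = 2.1533 bits.
b·(H₀ − H) = 175 × (2.5850 − 2.1533) = 75.53 ms.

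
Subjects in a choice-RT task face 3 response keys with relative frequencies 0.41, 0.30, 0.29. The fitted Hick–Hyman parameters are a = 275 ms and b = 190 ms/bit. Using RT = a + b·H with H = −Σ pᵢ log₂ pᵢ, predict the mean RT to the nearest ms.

573 ms

H = 0.41·log₂(1/0.41) + 0.30·log₂(1/0.30) + 0.29·log₂(1/0.29) = 1.5664 bits.
RT = 275 + 190 × 1.5664 = 572.61 ms.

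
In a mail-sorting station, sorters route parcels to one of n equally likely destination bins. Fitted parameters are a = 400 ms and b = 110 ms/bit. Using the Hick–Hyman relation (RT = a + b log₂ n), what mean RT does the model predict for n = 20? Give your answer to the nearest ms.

log₂(20) = 4.3219 bits, so RT = 400 + 110 × 4.3219 ≈ 875.412 ms.

875 ms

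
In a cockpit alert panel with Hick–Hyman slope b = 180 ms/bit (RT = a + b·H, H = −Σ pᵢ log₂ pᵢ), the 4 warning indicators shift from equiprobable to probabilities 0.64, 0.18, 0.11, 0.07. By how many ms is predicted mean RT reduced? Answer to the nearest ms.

Equiprobable entropy H₀ = log₂ 4 = 2.0000 bits.
Skewed entropy H = −Σ pᵢ log₂ pᵢ = 1.4762 bits.
ΔRT = b·(H₀ − H) = 180 × 0.5238 = 94.28 ms.

94 ms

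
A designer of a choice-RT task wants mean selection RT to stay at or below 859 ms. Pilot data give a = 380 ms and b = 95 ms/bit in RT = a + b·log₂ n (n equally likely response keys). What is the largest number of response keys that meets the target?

32

Information budget: (859 − 380)/95 = 5.0421 bits, so n ≤ 2^5.0421 = 32.948 → at most 32.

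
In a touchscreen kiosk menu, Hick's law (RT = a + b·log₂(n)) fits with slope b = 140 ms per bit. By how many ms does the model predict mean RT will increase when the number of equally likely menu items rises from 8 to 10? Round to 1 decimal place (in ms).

ΔRT = (a + b log₂ n₂) − (a + b log₂ n₁) = b·(log₂ n₂ − log₂ n₁).
log₂(10) − log₂(8) = 3.3219 − 3 = 0.3219.
ΔRT = 140 × 0.3219 = 45.070 ms.

45.1 ms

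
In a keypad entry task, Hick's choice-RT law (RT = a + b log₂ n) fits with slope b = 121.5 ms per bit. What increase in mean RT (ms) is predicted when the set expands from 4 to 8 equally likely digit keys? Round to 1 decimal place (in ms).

The intercept a cancels: ΔRT = b·(log₂ n₂ − log₂ n₁) = b·log₂(n₂/n₁).
log₂(8) − log₂(4) = log₂(8/4) = log₂(2) = 1.
ΔRT = 121.5 × 1.0000 = 121.500 ms.

121.5 ms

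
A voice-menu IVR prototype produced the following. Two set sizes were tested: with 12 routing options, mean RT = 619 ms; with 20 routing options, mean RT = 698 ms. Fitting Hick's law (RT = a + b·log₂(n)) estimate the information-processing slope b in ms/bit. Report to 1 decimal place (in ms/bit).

Slope: b = (698 − 619) / (log₂ 20 − log₂ 12) = 79/0.7370 = 107.196 ms/bit.

107.2 ms/bit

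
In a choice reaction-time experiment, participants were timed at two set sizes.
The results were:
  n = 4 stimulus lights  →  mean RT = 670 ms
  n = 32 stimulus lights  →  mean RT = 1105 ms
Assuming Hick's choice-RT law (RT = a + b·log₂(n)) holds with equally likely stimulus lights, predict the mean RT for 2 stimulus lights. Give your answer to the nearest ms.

With log₂ n on the abscissa the relation is linear; from the two conditions:
  b = (1105 − 670) / (log₂ 32 − log₂ 4) = 435 / (5 − 2) = 145 ms/bit
  a = 670 − 145 × 2 = 380 ms
Then RT(2) = 380 + 145 × log₂ 2 = 380 + 145 × 1 ≈ 525.000 ms.

525 ms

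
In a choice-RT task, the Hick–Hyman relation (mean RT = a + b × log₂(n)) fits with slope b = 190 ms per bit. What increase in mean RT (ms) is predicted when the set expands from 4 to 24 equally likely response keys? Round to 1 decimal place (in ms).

The intercept a cancels: ΔRT = b·(log₂ n₂ − log₂ n₁) = b·log₂(n₂/n₁).
log₂(24) − log₂(4) = 4.5850 − 2 = 2.5850.
ΔRT = 190 × 2.5850 = 491.143 ms.

491.1 ms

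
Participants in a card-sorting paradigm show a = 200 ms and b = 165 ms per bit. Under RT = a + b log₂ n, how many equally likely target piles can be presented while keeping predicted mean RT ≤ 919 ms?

20

Information budget: (919 − 200)/165 = 4.3576 bits, so n ≤ 2^4.3576 = 20.500 → at most 20.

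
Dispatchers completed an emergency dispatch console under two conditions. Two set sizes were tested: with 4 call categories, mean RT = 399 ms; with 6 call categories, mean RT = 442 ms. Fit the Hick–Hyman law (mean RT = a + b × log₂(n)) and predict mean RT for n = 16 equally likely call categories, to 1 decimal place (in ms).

546.0 ms

RT is linear in log₂ n, so two points fix the line:
  b = (442 − 399) / (log₂ 6 − log₂ 4) = 43 / (2.5850 − 2) = 73.509 ms/bit
  a = 399 − 73.509 × 2 = 251.982 ms
Then RT(16) = 251.982 + 73.509 × log₂ 16 = 251.982 + 73.509 × 4 ≈ 546.018 ms.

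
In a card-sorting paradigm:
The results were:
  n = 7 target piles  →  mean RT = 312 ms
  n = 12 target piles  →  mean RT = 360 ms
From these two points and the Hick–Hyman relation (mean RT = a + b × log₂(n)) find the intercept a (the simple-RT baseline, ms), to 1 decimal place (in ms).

138.7 ms

b = (RT₂ − RT₁)/(log₂ n₂ − log₂ n₁) = (360 − 312)/(3.5850 − 2.8074) = 61.728 ms/bit.
Intercept: a = 312 − 61.728·log₂(7) = 138.708 ms.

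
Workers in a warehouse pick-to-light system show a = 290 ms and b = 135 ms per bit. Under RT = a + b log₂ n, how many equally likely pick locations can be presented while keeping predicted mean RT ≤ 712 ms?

Set 290 + 135·log₂ n ≤ 712 → log₂ n ≤ (712 − 290)/135 = 3.1259.
So n ≤ 2^3.1259 = 8.730; the largest integer n is 8.

8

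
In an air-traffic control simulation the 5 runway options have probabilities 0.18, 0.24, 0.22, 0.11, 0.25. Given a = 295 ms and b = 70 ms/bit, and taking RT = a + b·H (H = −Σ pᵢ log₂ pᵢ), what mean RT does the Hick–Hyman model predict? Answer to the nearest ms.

454 ms

Entropy contributions −pᵢ log₂ pᵢ: 0.4453, 0.4941, 0.4806, 0.3503, 0.5000; sum H = 2.2703 bits.
RT = a + bH = 295 + 70·2.2703 = 453.92 ms.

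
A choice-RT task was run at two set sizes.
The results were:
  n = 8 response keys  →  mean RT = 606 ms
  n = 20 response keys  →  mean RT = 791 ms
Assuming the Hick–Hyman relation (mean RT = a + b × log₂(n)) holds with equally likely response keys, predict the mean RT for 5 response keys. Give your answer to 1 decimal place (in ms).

511.1 ms

RT is linear in log₂ n, so two points fix the line:
  b = (791 − 606) / (log₂ 20 − log₂ 8) = 185 / (4.3219 − 3) = 139.947 ms/bit
  a = 606 − 139.947 × 3 = 186.159 ms
Then RT(5) = 186.159 + 139.947 × log₂ 5 = 186.159 + 139.947 × 2.3219 ≈ 511.106 ms.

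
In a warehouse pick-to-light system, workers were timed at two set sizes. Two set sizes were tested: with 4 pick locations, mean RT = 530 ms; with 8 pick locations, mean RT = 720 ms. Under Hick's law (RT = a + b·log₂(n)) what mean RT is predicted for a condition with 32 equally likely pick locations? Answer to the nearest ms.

Solve the two-equation system in a and b:
  b = (720 − 530) / (log₂ 8 − log₂ 4) = 190 / (3 − 2) = 190 ms/bit
  a = 530 − 190 × 2 = 150 ms
Then RT(32) = 150 + 190 × log₂ 32 = 150 + 190 × 5 ≈ 1100.000 ms.

1100 ms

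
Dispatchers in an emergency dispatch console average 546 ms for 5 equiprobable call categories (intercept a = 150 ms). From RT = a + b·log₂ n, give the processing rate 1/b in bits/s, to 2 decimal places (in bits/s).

b = (546 − 150)/log₂ 5 = 396/2.3219 = 170.548 ms per bit = 0.17055 s/bit; the reciprocal is 5.863 bits/s.

5.86 bits/s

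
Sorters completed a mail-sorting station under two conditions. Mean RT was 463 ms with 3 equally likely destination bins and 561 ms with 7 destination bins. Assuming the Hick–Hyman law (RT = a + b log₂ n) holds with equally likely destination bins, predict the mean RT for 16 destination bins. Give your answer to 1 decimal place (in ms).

Solve the two-equation system in a and b:
  b = (561 − 463) / (log₂ 7 − log₂ 3) = 98 / (2.8074 − 1.5850) = 80.171 ms/bit
  a = 463 − 80.171 × 1.5850 = 335.933 ms
Then RT(16) = 335.933 + 80.171 × log₂ 16 = 335.933 + 80.171 × 4 ≈ 656.615 ms.

656.6 ms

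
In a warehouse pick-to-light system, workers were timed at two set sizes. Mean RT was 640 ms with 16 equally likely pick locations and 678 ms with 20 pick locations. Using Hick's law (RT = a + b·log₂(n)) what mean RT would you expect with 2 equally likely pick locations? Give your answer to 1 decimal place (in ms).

285.9 ms

With log₂ n on the abscissa the relation is linear; from the two conditions:
  b = (678 − 640) / (log₂ 20 − log₂ 16) = 38 / (4.3219 − 4) = 118.039 ms/bit
  a = 640 − 118.039 × 4 = 167.845 ms
Then RT(2) = 167.845 + 118.039 × log₂ 2 = 167.845 + 118.039 × 1 ≈ 285.884 ms.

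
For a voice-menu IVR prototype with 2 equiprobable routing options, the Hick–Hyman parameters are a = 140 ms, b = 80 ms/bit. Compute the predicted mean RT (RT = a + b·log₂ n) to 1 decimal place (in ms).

log₂(2) = 1 bits, so RT = 140 + 80 × 1 ≈ 220.000 ms.

220.0 ms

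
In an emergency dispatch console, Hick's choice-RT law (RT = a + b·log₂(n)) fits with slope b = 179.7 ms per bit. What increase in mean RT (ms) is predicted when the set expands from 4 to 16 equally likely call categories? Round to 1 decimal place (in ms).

359.4 ms

The intercept a cancels: ΔRT = b·(log₂ n₂ − log₂ n₁) = b·log₂(n₂/n₁).
log₂(16) − log₂(4) = log₂(16/4) = log₂(4) = 2.
ΔRT = 179.7 × 2.0000 = 359.400 ms.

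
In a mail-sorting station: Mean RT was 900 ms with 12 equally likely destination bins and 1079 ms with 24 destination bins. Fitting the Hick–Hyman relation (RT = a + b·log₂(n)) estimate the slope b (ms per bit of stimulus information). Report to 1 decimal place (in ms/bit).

b = (RT₂ − RT₁)/(log₂ n₂ − log₂ n₁) = (1079 − 900)/(4.5850 − 3.5850) = 179.000 ms/bit.

179.0 ms/bit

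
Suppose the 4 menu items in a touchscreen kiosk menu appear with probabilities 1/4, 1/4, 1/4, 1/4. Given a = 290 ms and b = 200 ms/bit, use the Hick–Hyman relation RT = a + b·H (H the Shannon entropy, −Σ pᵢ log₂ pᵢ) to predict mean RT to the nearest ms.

Each term −pᵢ log₂ pᵢ: 0.25·2 + 0.25·2 + 0.25·2 + 0.25·2; summed, H = 2.000 bits.
Mean RT = a + bH = 290 + 200·2.000 = 690.00 ms.

690 ms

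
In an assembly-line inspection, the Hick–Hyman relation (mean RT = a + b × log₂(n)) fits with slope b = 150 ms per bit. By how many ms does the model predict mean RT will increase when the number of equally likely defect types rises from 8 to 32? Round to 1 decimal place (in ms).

300.0 ms

ΔRT = (a + b log₂ n₂) − (a + b log₂ n₁) = b·(log₂ n₂ − log₂ n₁).
log₂(32) − log₂(8) = log₂(32/8) = log₂(4) = 2.
ΔRT = 150 × 2.0000 = 300.000 ms.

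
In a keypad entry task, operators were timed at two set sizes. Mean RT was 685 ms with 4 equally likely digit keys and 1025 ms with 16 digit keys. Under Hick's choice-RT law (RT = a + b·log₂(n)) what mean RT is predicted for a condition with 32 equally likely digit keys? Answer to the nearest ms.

Fit slope and intercept:
  b = (1025 − 685) / (log₂ 16 − log₂ 4) = 340 / (4 − 2) = 170 ms/bit
  a = 685 − 170 × 2 = 345 ms
Then RT(32) = 345 + 170 × log₂ 32 = 345 + 170 × 5 ≈ 1195.000 ms.

1195 ms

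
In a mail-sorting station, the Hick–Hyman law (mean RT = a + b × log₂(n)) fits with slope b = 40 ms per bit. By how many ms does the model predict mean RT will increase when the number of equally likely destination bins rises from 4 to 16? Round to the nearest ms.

ΔRT = (a + b log₂ n₂) − (a + b log₂ n₁) = b·(log₂ n₂ − log₂ n₁).
log₂(16) − log₂(4) = log₂(16/4) = log₂(4) = 2.
ΔRT = 40 × 2.0000 = 80.000 ms.

80 ms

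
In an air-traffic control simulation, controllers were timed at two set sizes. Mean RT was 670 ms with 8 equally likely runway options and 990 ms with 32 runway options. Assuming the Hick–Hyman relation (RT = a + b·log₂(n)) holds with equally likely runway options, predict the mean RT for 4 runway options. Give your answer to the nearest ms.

Fit slope and intercept:
  b = (990 − 670) / (log₂ 32 − log₂ 8) = 320 / (5 − 3) = 160 ms/bit
  a = 670 − 160 × 3 = 190 ms
Then RT(4) = 190 + 160 × log₂ 4 = 190 + 160 × 2 ≈ 510.000 ms.

510 ms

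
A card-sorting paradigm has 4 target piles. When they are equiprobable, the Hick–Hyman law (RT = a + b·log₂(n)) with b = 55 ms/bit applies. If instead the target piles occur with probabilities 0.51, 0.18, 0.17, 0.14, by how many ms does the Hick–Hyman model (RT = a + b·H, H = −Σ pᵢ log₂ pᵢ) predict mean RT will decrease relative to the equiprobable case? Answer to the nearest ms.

The RT saving is b·ΔH. Equiprobable H₀ = log₂(4) = 2.0000 bits; with the given probabilities H = 1.7724 bits.
b·(H₀ − H) = 55 × (2.0000 − 1.7724) = 12.52 ms.

13 ms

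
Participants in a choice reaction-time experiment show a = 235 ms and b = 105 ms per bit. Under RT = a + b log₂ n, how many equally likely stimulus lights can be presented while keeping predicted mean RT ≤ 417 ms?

105·log₂ n ≤ 417 − 235 = 182, giving log₂ n ≤ 1.7333 and n ≤ 3.325. The largest whole number is 3.

3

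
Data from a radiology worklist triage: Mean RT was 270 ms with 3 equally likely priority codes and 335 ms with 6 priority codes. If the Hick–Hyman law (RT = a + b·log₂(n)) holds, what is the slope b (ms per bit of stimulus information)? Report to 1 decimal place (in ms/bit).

b = (RT₂ − RT₁)/(log₂ n₂ − log₂ n₁) = (335 − 270)/(2.5850 − 1.5850) = 65.000 ms/bit.

65.0 ms/bit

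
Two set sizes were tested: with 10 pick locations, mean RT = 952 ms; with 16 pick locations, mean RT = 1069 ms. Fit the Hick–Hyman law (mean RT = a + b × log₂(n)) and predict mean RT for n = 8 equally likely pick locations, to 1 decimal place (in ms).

With log₂ n on the abscissa the relation is linear; from the two conditions:
  b = (1069 − 952) / (log₂ 16 − log₂ 10) = 117 / (4 − 3.3219) = 172.548 ms/bit
  a = 952 − 172.548 × 3.3219 = 378.808 ms
Then RT(8) = 378.808 + 172.548 × log₂ 8 = 378.808 + 172.548 × 3 ≈ 896.452 ms.

896.5 ms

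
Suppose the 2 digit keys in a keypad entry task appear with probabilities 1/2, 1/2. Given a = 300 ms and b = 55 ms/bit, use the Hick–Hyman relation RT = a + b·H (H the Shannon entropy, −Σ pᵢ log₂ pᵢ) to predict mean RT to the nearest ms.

H = −Σ pᵢ log₂ pᵢ = 0.5·1 + 0.5·1 = 1.000 bits.
RT = 300 + 55 × 1.000 = 355.00 ms.

355 ms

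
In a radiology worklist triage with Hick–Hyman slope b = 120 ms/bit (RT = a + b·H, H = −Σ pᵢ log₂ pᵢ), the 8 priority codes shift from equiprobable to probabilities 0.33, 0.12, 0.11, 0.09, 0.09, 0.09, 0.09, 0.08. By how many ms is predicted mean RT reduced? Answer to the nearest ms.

The RT saving is b·ΔH. Equiprobable H₀ = log₂(8) = 3.0000 bits; with the given probabilities H = 2.7873 bits.
b·(H₀ − H) = 120 × (3.0000 − 2.7873) = 25.52 ms.

26 ms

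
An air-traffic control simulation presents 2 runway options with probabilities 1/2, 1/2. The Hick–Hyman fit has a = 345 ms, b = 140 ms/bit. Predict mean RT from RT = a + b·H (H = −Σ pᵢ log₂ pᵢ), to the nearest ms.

485 ms

Each term −pᵢ log₂ pᵢ: 0.5·1 + 0.5·1; summed, H = 1.000 bits.
Mean RT = a + bH = 345 + 140·1.000 = 485.00 ms.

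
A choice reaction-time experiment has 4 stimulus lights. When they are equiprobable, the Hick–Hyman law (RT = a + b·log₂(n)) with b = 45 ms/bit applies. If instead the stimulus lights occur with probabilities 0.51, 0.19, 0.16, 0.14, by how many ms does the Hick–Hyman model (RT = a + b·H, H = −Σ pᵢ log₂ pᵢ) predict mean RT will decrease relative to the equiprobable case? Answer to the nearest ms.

10 ms

The RT saving is b·ΔH. Equiprobable H₀ = log₂(4) = 2.0000 bits; with the given probabilities H = 1.7708 bits.
b·(H₀ − H) = 45 × (2.0000 − 1.7708) = 10.31 ms.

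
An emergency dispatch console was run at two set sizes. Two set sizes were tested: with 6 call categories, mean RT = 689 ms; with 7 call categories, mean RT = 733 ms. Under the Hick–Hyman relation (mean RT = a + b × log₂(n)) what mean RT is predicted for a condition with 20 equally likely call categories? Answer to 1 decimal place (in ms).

RT is linear in log₂ n, so two points fix the line:
  b = (733 − 689) / (log₂ 7 − log₂ 6) = 44 / (2.8074 − 2.5850) = 197.848 ms/bit
  a = 689 − 197.848 × 2.5850 = 177.569 ms
Then RT(20) = 177.569 + 197.848 × log₂ 20 = 177.569 + 197.848 × 4.3219 ≈ 1032.656 ms.

1032.7 ms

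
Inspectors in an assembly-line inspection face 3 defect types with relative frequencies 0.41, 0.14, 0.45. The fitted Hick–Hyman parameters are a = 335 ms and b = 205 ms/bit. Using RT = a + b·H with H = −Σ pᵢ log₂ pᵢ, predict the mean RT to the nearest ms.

Entropy contributions −pᵢ log₂ pᵢ: 0.5274, 0.3971, 0.5184; sum H = 1.4429 bits.
RT = a + bH = 335 + 205·1.4429 = 630.79 ms.

631 ms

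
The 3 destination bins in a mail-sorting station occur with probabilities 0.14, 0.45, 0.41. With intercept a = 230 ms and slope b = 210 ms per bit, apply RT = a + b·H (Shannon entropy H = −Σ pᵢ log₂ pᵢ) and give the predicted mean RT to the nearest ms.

Entropy contributions −pᵢ log₂ pᵢ: 0.3971, 0.5184, 0.5274; sum H = 1.4429 bits.
RT = a + bH = 230 + 210·1.4429 = 533.01 ms.

533 ms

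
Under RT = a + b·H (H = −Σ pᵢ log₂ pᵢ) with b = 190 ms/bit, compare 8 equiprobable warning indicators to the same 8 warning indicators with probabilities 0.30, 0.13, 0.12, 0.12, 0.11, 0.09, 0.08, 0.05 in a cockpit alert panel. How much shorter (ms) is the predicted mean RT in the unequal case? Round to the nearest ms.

36 ms

Equiprobable entropy H₀ = log₂ 8 = 3.0000 bits.
Skewed entropy H = −Σ pᵢ log₂ pᵢ = 2.8084 bits.
ΔRT = b·(H₀ − H) = 190 × 0.1916 = 36.40 ms.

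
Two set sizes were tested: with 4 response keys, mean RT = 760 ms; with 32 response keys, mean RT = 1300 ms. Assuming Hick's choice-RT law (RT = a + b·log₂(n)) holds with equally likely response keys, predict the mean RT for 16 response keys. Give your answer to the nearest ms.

1120 ms

Fit slope and intercept:
  b = (1300 − 760) / (log₂ 32 − log₂ 4) = 540 / (5 − 2) = 180 ms/bit
  a = 760 − 180 × 2 = 400 ms
Then RT(16) = 400 + 180 × log₂ 16 = 400 + 180 × 4 ≈ 1120.000 ms.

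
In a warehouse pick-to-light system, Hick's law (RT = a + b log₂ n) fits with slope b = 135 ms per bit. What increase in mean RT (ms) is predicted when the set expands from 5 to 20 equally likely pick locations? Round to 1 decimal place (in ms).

270.0 ms

ΔRT = (a + b log₂ n₂) − (a + b log₂ n₁) = b·(log₂ n₂ − log₂ n₁).
log₂(20) − log₂(5) = log₂(20/5) = log₂(4) = 2.
ΔRT = 135 × 2.0000 = 270.000 ms.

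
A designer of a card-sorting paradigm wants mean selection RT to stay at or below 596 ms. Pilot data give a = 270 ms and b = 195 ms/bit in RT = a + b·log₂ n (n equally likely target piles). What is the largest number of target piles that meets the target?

Set 270 + 195·log₂ n ≤ 596 → log₂ n ≤ (596 − 270)/195 = 1.6718.
So n ≤ 2^1.6718 = 3.186; the largest integer n is 3.

3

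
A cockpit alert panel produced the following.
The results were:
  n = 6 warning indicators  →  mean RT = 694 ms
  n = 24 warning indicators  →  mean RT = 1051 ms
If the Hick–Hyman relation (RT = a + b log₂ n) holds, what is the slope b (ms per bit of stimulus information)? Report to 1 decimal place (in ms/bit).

178.5 ms/bit

b = (RT₂ − RT₁)/(log₂ n₂ − log₂ n₁) = (1051 − 694)/(4.5850 − 2.5850) = 178.500 ms/bit.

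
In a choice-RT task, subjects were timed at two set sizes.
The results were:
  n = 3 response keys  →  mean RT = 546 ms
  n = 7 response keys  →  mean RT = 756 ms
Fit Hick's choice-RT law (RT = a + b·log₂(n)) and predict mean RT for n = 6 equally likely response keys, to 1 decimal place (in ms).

Fit slope and intercept:
  b = (756 − 546) / (log₂ 7 − log₂ 3) = 210 / (2.8074 − 1.5850) = 171.794 ms/bit
  a = 546 − 171.794 × 1.5850 = 273.713 ms
Then RT(6) = 273.713 + 171.794 × log₂ 6 = 273.713 + 171.794 × 2.5850 ≈ 717.794 ms.

717.8 ms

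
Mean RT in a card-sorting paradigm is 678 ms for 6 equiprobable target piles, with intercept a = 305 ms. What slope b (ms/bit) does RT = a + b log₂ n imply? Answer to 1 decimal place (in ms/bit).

144.3 ms/bit

b = (678 − 305) / log₂(6) = 373 / 2.5850 = 144.296 ms/bit.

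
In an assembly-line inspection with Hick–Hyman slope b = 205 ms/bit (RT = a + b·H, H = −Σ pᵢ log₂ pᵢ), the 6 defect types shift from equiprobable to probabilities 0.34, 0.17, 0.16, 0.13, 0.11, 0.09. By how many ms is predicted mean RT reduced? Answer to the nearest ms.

31 ms

The RT saving is b·ΔH. Equiprobable H₀ = log₂(6) = 2.5850 bits; with the given probabilities H = 2.4324 bits.
b·(H₀ − H) = 205 × (2.5850 − 2.4324) = 31.28 ms.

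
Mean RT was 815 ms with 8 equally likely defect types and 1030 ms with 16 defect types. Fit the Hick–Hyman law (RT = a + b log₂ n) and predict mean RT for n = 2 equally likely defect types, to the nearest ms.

385 ms

Fit slope and intercept:
  b = (1030 − 815) / (log₂ 16 − log₂ 8) = 215 / (4 − 3) = 215 ms/bit
  a = 815 − 215 × 3 = 170 ms
Then RT(2) = 170 + 215 × log₂ 2 = 170 + 215 × 1 ≈ 385.000 ms.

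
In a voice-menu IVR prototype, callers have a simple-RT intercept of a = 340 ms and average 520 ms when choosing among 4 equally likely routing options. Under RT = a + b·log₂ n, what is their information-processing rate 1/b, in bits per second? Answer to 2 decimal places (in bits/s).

b = (520 − 340)/log₂ 4 = 180/2 = 90.000 ms per bit = 0.09000 s/bit; the reciprocal is 11.111 bits/s.

11.11 bits/s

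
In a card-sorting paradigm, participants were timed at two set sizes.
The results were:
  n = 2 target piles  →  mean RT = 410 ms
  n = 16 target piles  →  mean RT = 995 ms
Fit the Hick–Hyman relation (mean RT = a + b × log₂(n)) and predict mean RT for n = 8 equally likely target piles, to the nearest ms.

Solve the two-equation system in a and b:
  b = (995 − 410) / (log₂ 16 − log₂ 2) = 585 / (4 − 1) = 195 ms/bit
  a = 410 − 195 × 1 = 215 ms
Then RT(8) = 215 + 195 × log₂ 8 = 215 + 195 × 3 ≈ 800.000 ms.

800 ms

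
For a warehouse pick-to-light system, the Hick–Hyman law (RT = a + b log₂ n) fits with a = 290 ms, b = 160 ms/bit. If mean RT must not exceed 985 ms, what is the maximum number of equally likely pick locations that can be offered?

20

160·log₂ n ≤ 985 − 290 = 695, giving log₂ n ≤ 4.3438 and n ≤ 20.305. The largest whole number is 20.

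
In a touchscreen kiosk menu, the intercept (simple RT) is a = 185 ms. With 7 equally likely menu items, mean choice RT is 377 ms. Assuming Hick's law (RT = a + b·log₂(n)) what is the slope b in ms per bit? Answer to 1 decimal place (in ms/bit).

68.4 ms/bit

7 alternatives carry log₂ 7 = 2.8074 bits; the choice cost is 377 − 185 = 192 ms, so b = 192/2.8074 = 68.392 ms/bit.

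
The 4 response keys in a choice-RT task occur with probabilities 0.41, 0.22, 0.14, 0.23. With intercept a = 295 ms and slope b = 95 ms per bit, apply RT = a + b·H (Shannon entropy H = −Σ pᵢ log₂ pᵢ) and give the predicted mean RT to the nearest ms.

475 ms

Entropy contributions −pᵢ log₂ pᵢ: 0.5274, 0.4806, 0.3971, 0.4877; sum H = 1.8927 bits.
RT = a + bH = 295 + 95·1.8927 = 474.81 ms.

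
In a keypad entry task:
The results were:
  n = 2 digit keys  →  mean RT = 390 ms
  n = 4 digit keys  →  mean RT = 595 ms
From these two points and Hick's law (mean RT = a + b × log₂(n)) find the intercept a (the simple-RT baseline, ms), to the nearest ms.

185 ms

The slope on a log₂ axis is (595 − 390) / (2 − 1) = 205 ms/bit.
Intercept: a = 390 − 205·log₂(2) = 185.000 ms.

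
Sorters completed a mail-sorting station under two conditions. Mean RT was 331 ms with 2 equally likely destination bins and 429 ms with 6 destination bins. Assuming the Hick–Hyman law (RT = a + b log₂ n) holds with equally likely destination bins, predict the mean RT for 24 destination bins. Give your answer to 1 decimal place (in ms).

Solve the two-equation system in a and b:
  b = (429 − 331) / (log₂ 6 − log₂ 2) = 98 / (2.5850 − 1) = 61.831 ms/bit
  a = 331 − 61.831 × 1 = 269.169 ms
Then RT(24) = 269.169 + 61.831 × log₂ 24 = 269.169 + 61.831 × 4.5850 ≈ 552.662 ms.

552.7 ms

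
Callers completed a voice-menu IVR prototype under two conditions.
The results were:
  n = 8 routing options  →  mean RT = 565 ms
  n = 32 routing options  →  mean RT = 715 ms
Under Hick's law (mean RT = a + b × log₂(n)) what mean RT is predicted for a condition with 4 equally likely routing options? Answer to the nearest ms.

490 ms

Solve the two-equation system in a and b:
  b = (715 − 565) / (log₂ 32 − log₂ 8) = 150 / (5 − 3) = 75 ms/bit
  a = 565 − 75 × 3 = 340 ms
Then RT(4) = 340 + 75 × log₂ 4 = 340 + 75 × 2 ≈ 490.000 ms.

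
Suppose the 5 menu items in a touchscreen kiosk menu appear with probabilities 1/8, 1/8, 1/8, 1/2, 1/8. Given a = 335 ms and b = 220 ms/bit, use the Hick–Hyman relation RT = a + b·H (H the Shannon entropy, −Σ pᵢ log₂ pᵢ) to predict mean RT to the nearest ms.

775 ms

Each term −pᵢ log₂ pᵢ: 0.125·3 + 0.125·3 + 0.125·3 + 0.5·1 + 0.125·3; summed, H = 2.000 bits.
Mean RT = a + bH = 335 + 220·2.000 = 775.00 ms.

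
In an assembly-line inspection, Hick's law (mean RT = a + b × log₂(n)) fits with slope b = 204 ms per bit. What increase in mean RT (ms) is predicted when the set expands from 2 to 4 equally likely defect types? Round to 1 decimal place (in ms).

The intercept a cancels: ΔRT = b·(log₂ n₂ − log₂ n₁) = b·log₂(n₂/n₁).
log₂(4) − log₂(2) = log₂(4/2) = log₂(2) = 1.
ΔRT = 204 × 1.0000 = 204.000 ms.

204.0 ms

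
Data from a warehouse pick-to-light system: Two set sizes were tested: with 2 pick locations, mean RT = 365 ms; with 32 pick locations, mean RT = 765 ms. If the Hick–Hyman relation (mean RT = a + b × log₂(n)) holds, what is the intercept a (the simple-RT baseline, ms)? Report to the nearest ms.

The slope on a log₂ axis is (765 − 365) / (5 − 1) = 100 ms/bit.
Intercept: a = 365 − 100·log₂(2) = 265.000 ms.

265 ms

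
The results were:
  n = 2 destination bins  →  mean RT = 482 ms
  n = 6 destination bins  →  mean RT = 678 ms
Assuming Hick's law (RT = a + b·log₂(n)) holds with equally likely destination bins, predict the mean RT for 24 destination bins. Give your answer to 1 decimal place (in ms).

With log₂ n on the abscissa the relation is linear; from the two conditions:
  b = (678 − 482) / (log₂ 6 − log₂ 2) = 196 / (2.5850 − 1) = 123.662 ms/bit
  a = 482 − 123.662 × 1 = 358.338 ms
Then RT(24) = 358.338 + 123.662 × log₂ 24 = 358.338 + 123.662 × 4.5850 ≈ 925.324 ms.

925.3 ms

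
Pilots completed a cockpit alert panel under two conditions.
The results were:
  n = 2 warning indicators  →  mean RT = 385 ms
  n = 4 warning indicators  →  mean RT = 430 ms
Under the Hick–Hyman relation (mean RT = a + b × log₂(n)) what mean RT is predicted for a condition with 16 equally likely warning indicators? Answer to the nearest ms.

520 ms

Fit slope and intercept:
  b = (430 − 385) / (log₂ 4 − log₂ 2) = 45 / (2 − 1) = 45 ms/bit
  a = 385 − 45 × 1 = 340 ms
Then RT(16) = 340 + 45 × log₂ 16 = 340 + 45 × 4 ≈ 520.000 ms.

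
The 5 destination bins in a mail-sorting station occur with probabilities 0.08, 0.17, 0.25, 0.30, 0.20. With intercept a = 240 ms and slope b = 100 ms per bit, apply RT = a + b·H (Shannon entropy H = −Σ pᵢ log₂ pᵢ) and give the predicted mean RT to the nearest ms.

461 ms

Entropy contributions −pᵢ log₂ pᵢ: 0.2915, 0.4346, 0.5000, 0.5211, 0.4644; sum H = 2.2116 bits.
RT = a + bH = 240 + 100·2.2116 = 461.16 ms.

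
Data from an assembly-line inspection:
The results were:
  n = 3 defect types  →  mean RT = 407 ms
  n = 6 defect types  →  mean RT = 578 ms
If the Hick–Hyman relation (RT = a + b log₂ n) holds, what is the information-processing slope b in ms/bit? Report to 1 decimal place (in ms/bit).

Slope: b = (578 − 407) / (log₂ 6 − log₂ 3) = 171/1.0000 = 171.000 ms/bit.

171.0 ms/bit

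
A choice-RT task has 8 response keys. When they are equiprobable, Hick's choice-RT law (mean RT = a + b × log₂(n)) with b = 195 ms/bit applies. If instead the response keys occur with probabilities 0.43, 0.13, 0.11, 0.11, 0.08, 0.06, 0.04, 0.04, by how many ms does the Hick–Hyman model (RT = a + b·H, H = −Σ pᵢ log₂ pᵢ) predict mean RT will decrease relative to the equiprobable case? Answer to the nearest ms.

95 ms

Equiprobable entropy H₀ = log₂ 8 = 3.0000 bits.
Skewed entropy H = −Σ pᵢ log₂ pᵢ = 2.5133 bits.
ΔRT = b·(H₀ − H) = 195 × 0.4867 = 94.90 ms.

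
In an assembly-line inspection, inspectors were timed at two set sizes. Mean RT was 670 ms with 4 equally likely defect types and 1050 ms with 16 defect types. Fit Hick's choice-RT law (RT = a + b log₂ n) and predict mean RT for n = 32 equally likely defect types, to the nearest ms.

1240 ms

With log₂ n on the abscissa the relation is linear; from the two conditions:
  b = (1050 − 670) / (log₂ 16 − log₂ 4) = 380 / (4 − 2) = 190 ms/bit
  a = 670 − 190 × 2 = 290 ms
Then RT(32) = 290 + 190 × log₂ 32 = 290 + 190 × 5 ≈ 1240.000 ms.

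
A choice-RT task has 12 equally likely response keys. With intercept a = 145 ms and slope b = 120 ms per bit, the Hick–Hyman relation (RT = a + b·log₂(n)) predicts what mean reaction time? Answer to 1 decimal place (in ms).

575.2 ms

log₂(12) = 3.5850 bits, so RT = 145 + 120 × 3.5850 ≈ 575.196 ms.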